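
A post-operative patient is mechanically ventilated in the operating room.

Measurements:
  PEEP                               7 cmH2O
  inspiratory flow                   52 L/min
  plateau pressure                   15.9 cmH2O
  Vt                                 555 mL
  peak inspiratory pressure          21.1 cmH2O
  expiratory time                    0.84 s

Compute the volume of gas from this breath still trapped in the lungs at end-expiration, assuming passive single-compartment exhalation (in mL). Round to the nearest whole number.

Flow: 52 L/min ÷ 60 = 0.8667 L/s.
R = (PIP − Pplat)/V̇ = (21.1 − 15.9) / 0.8667 = 5.2/0.8667 = 6.0 cmH2O·s/L.
C = Vt/(Pplat − PEEP) = 555.0 / (15.9 − 7) = 555.0/8.9 = 62.36 mL/cmH2O.
τ = R × C = 6.0 × 0.06236 L/cmH2O = 0.3742 s.
Fraction remaining = e^(−Te/τ) = e^(−0.84/0.3742) = 0.1059.
Trapped volume = 555.0 × 0.1059 = 58.775 mL.

59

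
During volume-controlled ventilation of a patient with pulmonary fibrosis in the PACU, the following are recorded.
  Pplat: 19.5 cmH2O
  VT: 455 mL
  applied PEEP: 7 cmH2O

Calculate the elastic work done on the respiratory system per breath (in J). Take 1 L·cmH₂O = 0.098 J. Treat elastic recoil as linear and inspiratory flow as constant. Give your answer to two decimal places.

Elastic work ≈ ½ × (Pplat − PEEP) × Vt = 0.5 × (19.5 − 7) × 0.455 L = 0.5 × 12.5 × 0.455 = 2.844 L·cmH2O.
× 0.098 J/(L·cmH2O) → 0.2787 J.

0.28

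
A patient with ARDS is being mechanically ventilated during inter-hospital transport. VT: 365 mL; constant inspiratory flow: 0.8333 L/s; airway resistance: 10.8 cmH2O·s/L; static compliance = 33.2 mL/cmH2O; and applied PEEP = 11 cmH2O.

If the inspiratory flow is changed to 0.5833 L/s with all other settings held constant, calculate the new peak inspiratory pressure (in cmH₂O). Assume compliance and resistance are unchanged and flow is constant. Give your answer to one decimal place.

PIP = Vt/C + R·V̇ + PEEP (constant-flow equation of motion).
Only the resistive term changes: ΔPIP = R × ΔV̇ = 10.8 × (0.5833 − 0.8333) = 10.8 × -0.25 = -2.7 cmH2O.
Original PIP = 365/33.2 + 10.8×0.8333 + 11 = 30.994 cmH2O; new PIP = 30.994 + (-2.7) = 28.294 cmH2O.

28.3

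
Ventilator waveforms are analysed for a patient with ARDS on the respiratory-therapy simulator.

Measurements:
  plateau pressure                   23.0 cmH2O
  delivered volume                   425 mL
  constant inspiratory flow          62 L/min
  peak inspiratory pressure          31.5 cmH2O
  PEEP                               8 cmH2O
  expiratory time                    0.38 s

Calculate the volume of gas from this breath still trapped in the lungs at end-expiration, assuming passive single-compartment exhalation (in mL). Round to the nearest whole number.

83

Flow: 62 L/min ÷ 60 = 1.0333 L/s.
R = (PIP − Pplat)/V̇ = (31.5 − 23.0) / 1.0333 = 8.5/1.0333 = 8.226 cmH2O·s/L.
C = Vt/(Pplat − PEEP) = 425.0 / (23.0 − 8) = 425.0/15.0 = 28.333 mL/cmH2O.
τ = R × C = 8.226 × 0.02833 L/cmH2O = 0.233 s.
Fraction remaining = e^(−Te/τ) = e^(−0.38/0.233) = 0.1958.
Trapped volume = 425.0 × 0.1958 = 83.215 mL.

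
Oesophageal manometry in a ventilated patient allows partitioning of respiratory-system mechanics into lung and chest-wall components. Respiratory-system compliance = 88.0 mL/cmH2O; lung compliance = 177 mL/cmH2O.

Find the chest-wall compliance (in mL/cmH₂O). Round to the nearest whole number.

175

1/Ccw = 1/Crs − 1/CL.
1/Ccw = 1/88.0 − 1/177 = 0.005714.
Ccw = 175.01 mL/cmH2O.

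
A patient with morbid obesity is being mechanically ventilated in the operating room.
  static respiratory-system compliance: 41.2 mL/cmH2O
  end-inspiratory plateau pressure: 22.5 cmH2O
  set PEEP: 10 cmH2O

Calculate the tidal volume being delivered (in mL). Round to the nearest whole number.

515

Vt = Cstat × (Pplat − PEEP) = 41.2 × (22.5 − 10) = 41.2 × 12.5 = 515.0 mL.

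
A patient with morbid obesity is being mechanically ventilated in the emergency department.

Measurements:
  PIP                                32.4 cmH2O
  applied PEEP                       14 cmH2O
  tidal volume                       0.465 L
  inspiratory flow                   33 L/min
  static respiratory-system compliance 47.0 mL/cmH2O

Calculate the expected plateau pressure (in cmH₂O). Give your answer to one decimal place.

Pplat = PEEP + Vt / Cstat = 14 + 465 / 47.0 = 14 + 9.894 = 23.894 cmH2O.

23.9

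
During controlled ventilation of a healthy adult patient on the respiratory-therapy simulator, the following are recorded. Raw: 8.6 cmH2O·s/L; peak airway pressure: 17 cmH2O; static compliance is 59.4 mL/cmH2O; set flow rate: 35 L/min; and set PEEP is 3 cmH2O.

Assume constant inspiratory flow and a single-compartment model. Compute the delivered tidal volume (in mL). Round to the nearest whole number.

534

Flow: 35 L/min ÷ 60 = 0.5833 L/s.
Equation of motion (constant flow): PIP = Vt/C + R·V̇ + PEEP.
Vt/C = PIP − R·V̇ − PEEP = 17 − 5.016 − 3 = 8.984 cmH2O.
Vt = C × 8.984 = 59.4 × 8.984 = 533.65 mL.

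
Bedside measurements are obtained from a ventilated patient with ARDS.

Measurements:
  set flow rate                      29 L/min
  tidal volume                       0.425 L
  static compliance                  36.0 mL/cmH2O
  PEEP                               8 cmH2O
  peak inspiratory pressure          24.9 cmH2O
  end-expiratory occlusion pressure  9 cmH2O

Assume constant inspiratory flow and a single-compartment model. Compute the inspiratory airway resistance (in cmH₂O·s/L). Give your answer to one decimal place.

8.5

Flow: 29 L/min ÷ 60 = 0.4833 L/s.
Total PEEP = 9 cmH2O (set 8 + intrinsic 1); this is the baseline alveolar pressure.
Equation of motion (constant flow): PIP = Vt/C + R·V̇ + PEEP.
R·V̇ = PIP − Vt/C − PEEP = 24.9 − 425/36.0 − 9 = 24.9 − 11.806 − 9 = 4.094 cmH2O.
R = 4.094 / 0.4833 = 8.471 cmH2O·s/L.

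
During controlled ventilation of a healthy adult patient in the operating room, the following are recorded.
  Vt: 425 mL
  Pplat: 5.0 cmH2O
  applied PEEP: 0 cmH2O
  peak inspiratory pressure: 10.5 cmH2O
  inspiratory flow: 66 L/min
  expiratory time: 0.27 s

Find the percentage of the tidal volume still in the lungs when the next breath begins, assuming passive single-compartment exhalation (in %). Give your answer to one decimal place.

Flow: 66 L/min ÷ 60 = 1.1 L/s.
R = (PIP − Pplat)/V̇ = (10.5 − 5.0) / 1.1 = 5.5/1.1 = 5.0 cmH2O·s/L.
C = Vt/(Pplat − PEEP) = 425.0 / (5.0 − 0) = 425.0/5.0 = 85.0 mL/cmH2O.
τ = R × C = 5.0 × 0.085 L/cmH2O = 0.425 s.
Fraction remaining at end-expiration = e^(−Te/τ) = e^(−0.27/0.425) = 0.5298 → 52.98%.

53.0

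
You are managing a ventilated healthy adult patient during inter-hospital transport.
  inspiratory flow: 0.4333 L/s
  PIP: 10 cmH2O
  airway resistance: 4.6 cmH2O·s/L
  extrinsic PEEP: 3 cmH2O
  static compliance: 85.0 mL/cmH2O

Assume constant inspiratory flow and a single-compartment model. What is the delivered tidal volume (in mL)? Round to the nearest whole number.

426

Equation of motion (constant flow): PIP = Vt/C + R·V̇ + PEEP.
Vt/C = PIP − R·V̇ − PEEP = 10 − 1.993 − 3 = 5.007 cmH2O.
Vt = C × 5.007 = 85.0 × 5.007 = 425.6 mL.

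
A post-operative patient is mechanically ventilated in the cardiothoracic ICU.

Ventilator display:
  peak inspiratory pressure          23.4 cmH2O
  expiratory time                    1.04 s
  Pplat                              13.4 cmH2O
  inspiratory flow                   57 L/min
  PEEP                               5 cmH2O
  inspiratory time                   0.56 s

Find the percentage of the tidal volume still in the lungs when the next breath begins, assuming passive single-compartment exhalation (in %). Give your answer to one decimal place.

Flow: 57 L/min ÷ 60 = 0.95 L/s.
Vt = flow × Ti = 0.95 L/s × 0.56 s × 1000 mL/L = 532.0 mL.
R = (PIP − Pplat)/V̇ = (23.4 − 13.4) / 0.95 = 10.0/0.95 = 10.526 cmH2O·s/L.
C = Vt/(Pplat − PEEP) = 532.0 / (13.4 − 5) = 532.0/8.4 = 63.333 mL/cmH2O.
τ = R × C = 10.526 × 0.06333 L/cmH2O = 0.6666 s.
Fraction remaining at end-expiration = e^(−Te/τ) = e^(−1.04/0.6666) = 0.2101 → 21.01%.

21.0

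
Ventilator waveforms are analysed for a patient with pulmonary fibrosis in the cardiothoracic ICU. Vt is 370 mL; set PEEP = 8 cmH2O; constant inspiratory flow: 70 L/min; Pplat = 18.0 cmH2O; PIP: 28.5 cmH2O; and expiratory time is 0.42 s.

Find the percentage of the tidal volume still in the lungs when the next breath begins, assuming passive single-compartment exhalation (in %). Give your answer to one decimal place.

28.3

Flow: 70 L/min ÷ 60 = 1.1667 L/s.
R = (PIP − Pplat)/V̇ = (28.5 − 18.0) / 1.1667 = 10.5/1.1667 = 9.0 cmH2O·s/L.
C = Vt/(Pplat − PEEP) = 370.0 / (18.0 − 8) = 370.0/10.0 = 37.0 mL/cmH2O.
τ = R × C = 9.0 × 0.037 L/cmH2O = 0.333 s.
Fraction remaining at end-expiration = e^(−Te/τ) = e^(−0.42/0.333) = 0.2833 → 28.33%.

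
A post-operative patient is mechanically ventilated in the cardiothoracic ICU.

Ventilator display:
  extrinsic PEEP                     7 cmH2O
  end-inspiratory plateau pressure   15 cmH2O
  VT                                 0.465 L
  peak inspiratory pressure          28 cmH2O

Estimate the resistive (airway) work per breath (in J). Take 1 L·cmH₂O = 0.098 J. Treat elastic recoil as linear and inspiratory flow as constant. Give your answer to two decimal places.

0.59

With constant inspiratory flow the resistive pressure is constant at PIP − Pplat = 28 − 15 = 13.0 cmH2O, so resistive work = 13.0 × 0.465 = 6.045 L·cmH2O.
× 0.098 J/(L·cmH2O) → 0.5924 J.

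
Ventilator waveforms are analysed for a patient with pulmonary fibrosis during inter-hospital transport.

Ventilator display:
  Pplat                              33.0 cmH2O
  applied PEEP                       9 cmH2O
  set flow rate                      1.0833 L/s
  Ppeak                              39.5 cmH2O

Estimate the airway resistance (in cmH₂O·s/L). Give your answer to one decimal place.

Raw = (PIP − Pplat) / flow = (39.5 − 33.0) / 1.0833 = 6.5 / 1.0833 = 6.0 cmH2O·s/L.

6.0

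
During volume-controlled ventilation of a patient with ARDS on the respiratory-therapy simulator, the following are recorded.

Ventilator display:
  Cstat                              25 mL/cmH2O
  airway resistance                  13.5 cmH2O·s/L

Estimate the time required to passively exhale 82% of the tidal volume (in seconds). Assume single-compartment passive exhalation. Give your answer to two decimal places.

τ = R × C = 13.5 × 25 mL/cmH2O = 13.5 × 0.025 L/cmH2O = 0.3375 s.
Exhaled fraction f = 1 − e^(−t/τ) → t = −τ·ln(1 − f) = −0.3375·ln(0.18) = 0.5787 s.

0.58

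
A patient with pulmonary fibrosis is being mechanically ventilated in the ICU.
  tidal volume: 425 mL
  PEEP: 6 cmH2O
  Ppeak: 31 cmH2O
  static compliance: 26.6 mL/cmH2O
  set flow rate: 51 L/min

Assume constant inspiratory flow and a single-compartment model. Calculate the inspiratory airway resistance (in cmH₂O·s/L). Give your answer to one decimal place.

Flow: 51 L/min ÷ 60 = 0.85 L/s.
Equation of motion (constant flow): PIP = Vt/C + R·V̇ + PEEP.
R·V̇ = PIP − Vt/C − PEEP = 31 − 425/26.6 − 6 = 31 − 15.977 − 6 = 9.023 cmH2O.
R = 9.023 / 0.85 = 10.615 cmH2O·s/L.

10.6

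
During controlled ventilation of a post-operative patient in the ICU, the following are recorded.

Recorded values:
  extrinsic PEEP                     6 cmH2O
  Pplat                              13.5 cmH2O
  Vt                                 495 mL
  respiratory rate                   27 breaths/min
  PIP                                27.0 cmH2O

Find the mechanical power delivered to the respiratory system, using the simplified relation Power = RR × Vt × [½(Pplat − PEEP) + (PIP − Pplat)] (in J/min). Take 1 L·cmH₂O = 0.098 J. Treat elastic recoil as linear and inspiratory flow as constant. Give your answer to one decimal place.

22.6

Per-breath work = Vt × [½(Pplat−PEEP) + (PIP−Pplat)] = 0.495 × [0.5×7.5 + 13.5] = 0.495 × 17.25 = 8.539 L·cmH2O.
Power = 27 × 8.539 = 230.55 L·cmH2O/min.
× 0.098 J/(L·cmH2O) → 22.594 J/min.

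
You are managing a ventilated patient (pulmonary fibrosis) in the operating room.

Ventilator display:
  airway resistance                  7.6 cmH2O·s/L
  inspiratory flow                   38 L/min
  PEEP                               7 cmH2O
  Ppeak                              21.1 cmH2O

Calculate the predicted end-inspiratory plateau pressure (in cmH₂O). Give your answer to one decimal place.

16.3

Flow: 38 L/min ÷ 60 = 0.6333 L/s.
Pplat = PIP − Raw × flow = 21.1 − 7.6 × 0.6333 = 21.1 − 4.813 = 16.287 cmH2O.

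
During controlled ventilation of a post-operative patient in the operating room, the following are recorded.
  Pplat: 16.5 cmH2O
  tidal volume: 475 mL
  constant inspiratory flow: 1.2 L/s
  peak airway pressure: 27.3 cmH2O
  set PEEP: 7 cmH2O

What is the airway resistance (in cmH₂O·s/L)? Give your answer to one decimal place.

Raw = (PIP − Pplat) / flow = (27.3 − 16.5) / 1.2 = 10.8 / 1.2 = 9.0 cmH2O·s/L.

9.0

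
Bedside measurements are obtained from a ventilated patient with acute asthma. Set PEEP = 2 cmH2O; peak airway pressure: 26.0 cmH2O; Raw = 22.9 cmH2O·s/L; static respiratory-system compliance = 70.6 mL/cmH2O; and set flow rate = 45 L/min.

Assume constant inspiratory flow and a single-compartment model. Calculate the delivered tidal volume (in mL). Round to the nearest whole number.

482

Flow: 45 L/min ÷ 60 = 0.75 L/s.
Equation of motion (constant flow): PIP = Vt/C + R·V̇ + PEEP.
Vt/C = PIP − R·V̇ − PEEP = 26.0 − 17.175 − 2 = 6.825 cmH2O.
Vt = C × 6.825 = 70.6 × 6.825 = 481.85 mL.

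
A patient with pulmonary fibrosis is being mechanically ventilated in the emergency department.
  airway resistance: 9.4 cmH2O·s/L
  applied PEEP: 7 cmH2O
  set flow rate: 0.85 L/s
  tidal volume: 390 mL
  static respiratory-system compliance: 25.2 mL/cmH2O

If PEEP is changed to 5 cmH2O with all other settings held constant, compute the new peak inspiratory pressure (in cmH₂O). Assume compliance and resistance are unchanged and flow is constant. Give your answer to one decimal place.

28.5

PIP = Vt/C + R·V̇ + PEEP (constant-flow equation of motion).
Only the baseline term changes: ΔPIP = ΔPEEP = 5 − 7 = -2.0 cmH2O.
Original PIP = 390/25.2 + 9.4×0.85 + 7 = 30.466 cmH2O; new PIP = 30.466 + (-2.0) = 28.466 cmH2O.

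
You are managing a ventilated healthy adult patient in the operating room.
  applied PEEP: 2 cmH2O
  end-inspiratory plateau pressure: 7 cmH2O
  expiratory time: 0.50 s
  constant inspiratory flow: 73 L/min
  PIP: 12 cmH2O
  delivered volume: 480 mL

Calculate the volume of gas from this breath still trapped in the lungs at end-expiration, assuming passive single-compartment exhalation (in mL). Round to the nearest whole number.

135

Flow: 73 L/min ÷ 60 = 1.2167 L/s.
R = (PIP − Pplat)/V̇ = (12 − 7) / 1.2167 = 5.0/1.2167 = 4.109 cmH2O·s/L.
C = Vt/(Pplat − PEEP) = 480.0 / (7 − 2) = 480.0/5.0 = 96.0 mL/cmH2O.
τ = R × C = 4.109 × 0.096 L/cmH2O = 0.3945 s.
Fraction remaining = e^(−Te/τ) = e^(−0.50/0.3945) = 0.2816.
Trapped volume = 480.0 × 0.2816 = 135.17 mL.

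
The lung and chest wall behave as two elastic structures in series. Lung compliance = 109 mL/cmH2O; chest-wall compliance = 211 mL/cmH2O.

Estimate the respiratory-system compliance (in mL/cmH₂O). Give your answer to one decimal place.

71.9

Lung and chest wall are elastances in series: 1/Crs = 1/CL + 1/Ccw.
1/Crs = 1/109 + 1/211 = 0.01391.
Crs = 71.891 mL/cmH2O.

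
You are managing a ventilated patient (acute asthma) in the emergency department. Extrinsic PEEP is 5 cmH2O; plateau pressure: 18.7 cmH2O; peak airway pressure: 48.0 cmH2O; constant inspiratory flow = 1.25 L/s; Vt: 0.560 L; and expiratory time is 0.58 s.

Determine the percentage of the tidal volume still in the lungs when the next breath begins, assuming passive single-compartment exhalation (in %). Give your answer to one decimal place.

54.6

R = (PIP − Pplat)/V̇ = (48.0 − 18.7) / 1.25 = 29.3/1.25 = 23.44 cmH2O·s/L.
C = Vt/(Pplat − PEEP) = 560.0 / (18.7 − 5) = 560.0/13.7 = 40.876 mL/cmH2O.
τ = R × C = 23.44 × 0.04088 L/cmH2O = 0.9582 s.
Fraction remaining at end-expiration = e^(−Te/τ) = e^(−0.58/0.9582) = 0.5459 → 54.59%.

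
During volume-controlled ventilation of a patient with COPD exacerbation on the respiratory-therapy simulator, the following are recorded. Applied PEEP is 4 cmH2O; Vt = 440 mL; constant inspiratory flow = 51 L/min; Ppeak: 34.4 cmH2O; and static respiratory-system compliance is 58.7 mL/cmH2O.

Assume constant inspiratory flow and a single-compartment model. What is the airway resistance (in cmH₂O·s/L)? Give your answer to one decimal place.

Flow: 51 L/min ÷ 60 = 0.85 L/s.
Equation of motion (constant flow): PIP = Vt/C + R·V̇ + PEEP.
R·V̇ = PIP − Vt/C − PEEP = 34.4 − 440/58.7 − 4 = 34.4 − 7.496 − 4 = 22.904 cmH2O.
R = 22.904 / 0.85 = 26.946 cmH2O·s/L.

26.9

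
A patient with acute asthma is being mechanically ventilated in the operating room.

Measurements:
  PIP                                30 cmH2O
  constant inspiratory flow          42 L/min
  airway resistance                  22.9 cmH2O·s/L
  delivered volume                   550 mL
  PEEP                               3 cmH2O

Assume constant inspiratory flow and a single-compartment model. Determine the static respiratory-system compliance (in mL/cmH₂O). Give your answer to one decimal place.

50.1

Flow: 42 L/min ÷ 60 = 0.7 L/s.
Equation of motion (constant flow): PIP = Vt/C + R·V̇ + PEEP.
Vt/C = PIP − R·V̇ − PEEP = 30 − 22.9×0.7 − 3 = 30 − 16.03 − 3 = 10.97 cmH2O.
C = Vt / 10.97 = 550 / 10.97 = 50.137 mL/cmH2O.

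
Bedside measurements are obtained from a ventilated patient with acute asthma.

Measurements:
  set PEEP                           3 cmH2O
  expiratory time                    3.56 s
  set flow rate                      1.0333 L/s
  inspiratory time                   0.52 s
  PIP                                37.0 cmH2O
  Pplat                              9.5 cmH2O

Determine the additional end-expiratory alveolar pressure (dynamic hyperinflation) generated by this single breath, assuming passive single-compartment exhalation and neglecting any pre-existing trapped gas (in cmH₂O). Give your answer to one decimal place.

Vt = flow × Ti = 1.0333 L/s × 0.52 s × 1000 mL/L = 537.32 mL.
R = (PIP − Pplat)/V̇ = (37.0 − 9.5) / 1.0333 = 27.5/1.0333 = 26.614 cmH2O·s/L.
C = Vt/(Pplat − PEEP) = 537.32 / (9.5 − 3) = 537.32/6.5 = 82.665 mL/cmH2O.
τ = R × C = 26.614 × 0.08267 L/cmH2O = 2.2 s.
Fraction remaining = e^(−Te/τ) = e^(−3.56/2.2) = 0.1983; trapped volume = 537.32 × 0.1983 = 106.55 mL.
Additional alveolar pressure from trapping ≈ V_trapped / C = 106.55 / 82.665 = 1.289 cmH2O.

1.3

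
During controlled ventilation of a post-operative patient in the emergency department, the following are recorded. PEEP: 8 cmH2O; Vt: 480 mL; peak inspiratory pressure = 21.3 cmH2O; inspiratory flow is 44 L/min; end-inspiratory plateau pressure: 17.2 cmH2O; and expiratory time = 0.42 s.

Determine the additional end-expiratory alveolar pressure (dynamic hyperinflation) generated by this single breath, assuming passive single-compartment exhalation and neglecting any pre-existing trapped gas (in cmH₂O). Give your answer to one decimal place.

Flow: 44 L/min ÷ 60 = 0.7333 L/s.
R = (PIP − Pplat)/V̇ = (21.3 − 17.2) / 0.7333 = 4.1/0.7333 = 5.591 cmH2O·s/L.
C = Vt/(Pplat − PEEP) = 480.0 / (17.2 − 8) = 480.0/9.2 = 52.174 mL/cmH2O.
τ = R × C = 5.591 × 0.05217 L/cmH2O = 0.2917 s.
Fraction remaining = e^(−Te/τ) = e^(−0.42/0.2917) = 0.237; trapped volume = 480.0 × 0.237 = 113.76 mL.
Additional alveolar pressure from trapping ≈ V_trapped / C = 113.76 / 52.174 = 2.18 cmH2O.

2.2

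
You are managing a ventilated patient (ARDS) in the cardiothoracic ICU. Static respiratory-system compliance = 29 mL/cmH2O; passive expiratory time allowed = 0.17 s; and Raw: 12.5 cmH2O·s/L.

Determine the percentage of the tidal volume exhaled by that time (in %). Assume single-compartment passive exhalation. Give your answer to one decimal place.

37.4

τ = R × C = 12.5 × 29 mL/cmH2O = 12.5 × 0.029 L/cmH2O = 0.3625 s.
Passive exhalation: V(t)/V₀ = e^(−t/τ) = e^(−0.17/0.3625) = 0.6256.
Fraction exhaled = 1 − 0.6256 = 0.3744 → 37.44%.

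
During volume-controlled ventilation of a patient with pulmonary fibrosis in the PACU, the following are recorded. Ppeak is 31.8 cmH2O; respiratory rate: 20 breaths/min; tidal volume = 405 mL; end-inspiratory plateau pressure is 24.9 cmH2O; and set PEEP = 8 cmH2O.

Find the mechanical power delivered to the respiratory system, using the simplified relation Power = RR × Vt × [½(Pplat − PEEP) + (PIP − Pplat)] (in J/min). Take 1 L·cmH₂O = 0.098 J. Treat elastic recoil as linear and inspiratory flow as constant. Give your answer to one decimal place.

Per-breath work = Vt × [½(Pplat−PEEP) + (PIP−Pplat)] = 0.405 × [0.5×16.9 + 6.9] = 0.405 × 15.35 = 6.217 L·cmH2O.
Power = 20 × 6.217 = 124.34 L·cmH2O/min.
× 0.098 J/(L·cmH2O) → 12.185 J/min.

12.2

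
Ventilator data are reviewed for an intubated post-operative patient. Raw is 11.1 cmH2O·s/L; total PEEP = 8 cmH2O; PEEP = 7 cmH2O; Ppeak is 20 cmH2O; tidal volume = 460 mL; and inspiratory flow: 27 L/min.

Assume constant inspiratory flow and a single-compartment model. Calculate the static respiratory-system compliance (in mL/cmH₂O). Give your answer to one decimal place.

Flow: 27 L/min ÷ 60 = 0.45 L/s.
Total PEEP = 8 cmH2O (set 7 + intrinsic 1); this is the baseline alveolar pressure.
Equation of motion (constant flow): PIP = Vt/C + R·V̇ + PEEP.
Vt/C = PIP − R·V̇ − PEEP = 20 − 11.1×0.45 − 8 = 20 − 4.995 − 8 = 7.005 cmH2O.
C = Vt / 7.005 = 460 / 7.005 = 65.667 mL/cmH2O.

65.7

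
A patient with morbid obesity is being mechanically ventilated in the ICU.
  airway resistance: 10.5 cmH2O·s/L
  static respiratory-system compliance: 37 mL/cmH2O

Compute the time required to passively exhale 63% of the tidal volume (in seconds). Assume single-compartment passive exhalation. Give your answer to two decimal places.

0.39

τ = R × C = 10.5 × 37 mL/cmH2O = 10.5 × 0.037 L/cmH2O = 0.3885 s.
Exhaled fraction f = 1 − e^(−t/τ) → t = −τ·ln(1 − f) = −0.3885·ln(0.37) = 0.3863 s.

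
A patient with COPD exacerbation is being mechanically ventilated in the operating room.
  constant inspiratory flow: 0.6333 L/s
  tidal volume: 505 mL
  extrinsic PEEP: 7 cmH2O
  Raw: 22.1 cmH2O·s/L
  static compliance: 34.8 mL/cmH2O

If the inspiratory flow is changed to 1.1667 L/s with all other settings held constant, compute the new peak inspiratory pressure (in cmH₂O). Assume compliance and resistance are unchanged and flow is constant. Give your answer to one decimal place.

47.3

PIP = Vt/C + R·V̇ + PEEP (constant-flow equation of motion).
Only the resistive term changes: ΔPIP = R × ΔV̇ = 22.1 × (1.1667 − 0.6333) = 22.1 × 0.5334 = 11.788 cmH2O.
Original PIP = 505/34.8 + 22.1×0.6333 + 7 = 35.507 cmH2O; new PIP = 35.507 + (11.788) = 47.295 cmH2O.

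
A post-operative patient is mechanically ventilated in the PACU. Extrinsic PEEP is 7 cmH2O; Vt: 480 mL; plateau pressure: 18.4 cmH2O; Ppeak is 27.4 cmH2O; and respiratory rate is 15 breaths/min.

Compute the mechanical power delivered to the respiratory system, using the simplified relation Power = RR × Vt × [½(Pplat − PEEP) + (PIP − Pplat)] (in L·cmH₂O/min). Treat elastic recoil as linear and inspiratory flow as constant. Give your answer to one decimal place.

105.8

Per-breath work = Vt × [½(Pplat−PEEP) + (PIP−Pplat)] = 0.480 × [0.5×11.4 + 9.0] = 0.480 × 14.7 = 7.056 L·cmH2O.
Power = 15 × 7.056 = 105.84 L·cmH2O/min.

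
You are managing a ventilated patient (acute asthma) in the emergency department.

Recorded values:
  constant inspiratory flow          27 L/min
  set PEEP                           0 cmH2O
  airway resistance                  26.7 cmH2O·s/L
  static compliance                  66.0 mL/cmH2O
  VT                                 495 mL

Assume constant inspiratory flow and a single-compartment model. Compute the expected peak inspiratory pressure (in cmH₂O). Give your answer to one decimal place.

19.5

Flow: 27 L/min ÷ 60 = 0.45 L/s.
Equation of motion (constant flow): PIP = Vt/C + R·V̇ + PEEP.
PIP = 495/66.0 + 26.7×0.45 + 0 = 7.5 + 12.015 + 0 = 19.515 cmH2O.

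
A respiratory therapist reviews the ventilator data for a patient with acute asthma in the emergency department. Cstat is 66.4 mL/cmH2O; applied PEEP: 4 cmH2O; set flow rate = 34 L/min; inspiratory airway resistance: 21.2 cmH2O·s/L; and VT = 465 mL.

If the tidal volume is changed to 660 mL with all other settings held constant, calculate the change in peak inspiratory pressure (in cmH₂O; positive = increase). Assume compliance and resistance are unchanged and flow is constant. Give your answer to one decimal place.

PIP = Vt/C + R·V̇ + PEEP (constant-flow equation of motion).
Only the elastic term changes: ΔPIP = ΔVt / C = (660 − 465) / 66.4 = 2.937 cmH2O.

2.9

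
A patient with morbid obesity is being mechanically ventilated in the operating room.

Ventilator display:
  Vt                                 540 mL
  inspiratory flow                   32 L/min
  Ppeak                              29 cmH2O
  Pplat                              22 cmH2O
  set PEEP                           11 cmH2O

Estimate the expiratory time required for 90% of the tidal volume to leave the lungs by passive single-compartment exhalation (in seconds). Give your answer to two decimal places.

Flow: 32 L/min ÷ 60 = 0.5333 L/s.
R = (PIP − Pplat)/V̇ = (29 − 22) / 0.5333 = 7.0/0.5333 = 13.126 cmH2O·s/L.
C = Vt/(Pplat − PEEP) = 540.0 / (22 − 11) = 540.0/11.0 = 49.091 mL/cmH2O.
τ = R × C = 13.126 × 0.04909 L/cmH2O = 0.6444 s.
t = −τ·ln(1 − 0.90) = −0.6444·ln(0.1) = 1.484 s.

1.48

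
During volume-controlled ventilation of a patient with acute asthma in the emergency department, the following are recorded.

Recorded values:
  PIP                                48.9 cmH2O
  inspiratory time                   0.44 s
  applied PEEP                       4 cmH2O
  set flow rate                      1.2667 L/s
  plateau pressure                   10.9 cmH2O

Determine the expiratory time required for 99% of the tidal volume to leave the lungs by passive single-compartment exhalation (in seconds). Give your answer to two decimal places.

11.16

Vt = flow × Ti = 1.2667 L/s × 0.44 s × 1000 mL/L = 557.35 mL.
R = (PIP − Pplat)/V̇ = (48.9 − 10.9) / 1.2667 = 38.0/1.2667 = 29.999 cmH2O·s/L.
C = Vt/(Pplat − PEEP) = 557.35 / (10.9 − 4) = 557.35/6.9 = 80.775 mL/cmH2O.
τ = R × C = 29.999 × 0.08078 L/cmH2O = 2.423 s.
t = −τ·ln(1 − 0.99) = −2.423·ln(0.01) = 11.158 s.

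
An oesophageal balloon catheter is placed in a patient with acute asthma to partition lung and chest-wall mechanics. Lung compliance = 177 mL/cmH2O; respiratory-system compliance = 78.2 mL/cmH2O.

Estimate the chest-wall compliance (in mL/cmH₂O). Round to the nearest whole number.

140

1/Ccw = 1/Crs − 1/CL.
1/Ccw = 1/78.2 − 1/177 = 0.007138.
Ccw = 140.1 mL/cmH2O.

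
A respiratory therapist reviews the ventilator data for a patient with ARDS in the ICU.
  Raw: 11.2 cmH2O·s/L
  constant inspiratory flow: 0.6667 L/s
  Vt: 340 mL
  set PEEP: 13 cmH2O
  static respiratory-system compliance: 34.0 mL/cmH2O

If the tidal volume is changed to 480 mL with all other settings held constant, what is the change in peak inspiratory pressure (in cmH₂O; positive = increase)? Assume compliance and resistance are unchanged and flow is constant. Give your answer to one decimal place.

4.1

PIP = Vt/C + R·V̇ + PEEP (constant-flow equation of motion).
Only the elastic term changes: ΔPIP = ΔVt / C = (480 − 340) / 34.0 = 4.118 cmH2O.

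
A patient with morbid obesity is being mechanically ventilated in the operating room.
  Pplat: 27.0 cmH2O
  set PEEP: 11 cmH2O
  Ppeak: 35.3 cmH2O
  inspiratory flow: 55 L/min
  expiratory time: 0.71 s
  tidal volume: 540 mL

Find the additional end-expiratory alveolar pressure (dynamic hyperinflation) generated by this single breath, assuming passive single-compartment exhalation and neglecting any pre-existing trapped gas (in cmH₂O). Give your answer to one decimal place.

1.6

Flow: 55 L/min ÷ 60 = 0.9167 L/s.
R = (PIP − Pplat)/V̇ = (35.3 − 27.0) / 0.9167 = 8.3/0.9167 = 9.054 cmH2O·s/L.
C = Vt/(Pplat − PEEP) = 540.0 / (27.0 − 11) = 540.0/16.0 = 33.75 mL/cmH2O.
τ = R × C = 9.054 × 0.03375 L/cmH2O = 0.3056 s.
Fraction remaining = e^(−Te/τ) = e^(−0.71/0.3056) = 0.09795; trapped volume = 540.0 × 0.09795 = 52.893 mL.
Additional alveolar pressure from trapping ≈ V_trapped / C = 52.893 / 33.75 = 1.567 cmH2O.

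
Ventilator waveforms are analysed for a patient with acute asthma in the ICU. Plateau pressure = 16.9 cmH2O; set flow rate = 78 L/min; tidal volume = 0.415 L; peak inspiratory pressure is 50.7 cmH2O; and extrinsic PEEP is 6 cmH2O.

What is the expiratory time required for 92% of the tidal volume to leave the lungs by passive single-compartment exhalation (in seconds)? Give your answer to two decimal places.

2.50

Flow: 78 L/min ÷ 60 = 1.3 L/s.
R = (PIP − Pplat)/V̇ = (50.7 − 16.9) / 1.3 = 33.8/1.3 = 26.0 cmH2O·s/L.
C = Vt/(Pplat − PEEP) = 415.0 / (16.9 − 6) = 415.0/10.9 = 38.073 mL/cmH2O.
τ = R × C = 26.0 × 0.03807 L/cmH2O = 0.9898 s.
t = −τ·ln(1 − 0.92) = −0.9898·ln(0.08) = 2.5 s.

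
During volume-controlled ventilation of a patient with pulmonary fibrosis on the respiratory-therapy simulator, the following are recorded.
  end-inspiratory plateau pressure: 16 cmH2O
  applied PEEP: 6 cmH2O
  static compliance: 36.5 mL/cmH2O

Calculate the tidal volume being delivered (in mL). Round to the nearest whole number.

Vt = Cstat × (Pplat − PEEP) = 36.5 × (16 − 6) = 36.5 × 10.0 = 365.0 mL.

365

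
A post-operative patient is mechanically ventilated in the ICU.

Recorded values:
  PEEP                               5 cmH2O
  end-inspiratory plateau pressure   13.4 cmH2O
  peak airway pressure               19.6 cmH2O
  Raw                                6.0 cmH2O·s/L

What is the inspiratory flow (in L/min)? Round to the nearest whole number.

flow = (PIP − Pplat) / Raw = (19.6 − 13.4) / 6.0 = 1.033 L/s × 60 = 61.98 L/min.

62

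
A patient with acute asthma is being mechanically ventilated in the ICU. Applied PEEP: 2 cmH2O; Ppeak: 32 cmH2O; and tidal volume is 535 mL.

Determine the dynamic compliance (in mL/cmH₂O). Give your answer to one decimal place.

Dynamic compliance = Vt / (PIP − PEEP) = 535 / (32 − 2) = 535 / 30.0 = 17.833 mL/cmH2O.

17.8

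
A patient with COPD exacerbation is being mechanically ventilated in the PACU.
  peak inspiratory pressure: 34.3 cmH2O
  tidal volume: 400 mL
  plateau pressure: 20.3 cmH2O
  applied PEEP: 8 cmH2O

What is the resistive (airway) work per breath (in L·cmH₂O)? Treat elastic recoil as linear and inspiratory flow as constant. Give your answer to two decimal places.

5.60

With constant inspiratory flow the resistive pressure is constant at PIP − Pplat = 34.3 − 20.3 = 14.0 cmH2O, so resistive work = 14.0 × 0.400 = 5.6 L·cmH2O.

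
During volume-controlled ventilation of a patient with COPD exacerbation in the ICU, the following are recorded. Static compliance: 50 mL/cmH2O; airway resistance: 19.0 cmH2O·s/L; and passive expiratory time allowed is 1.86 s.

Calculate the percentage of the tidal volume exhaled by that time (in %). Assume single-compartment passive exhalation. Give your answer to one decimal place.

τ = R × C = 19.0 × 50 mL/cmH2O = 19.0 × 0.050 L/cmH2O = 0.95 s.
Passive exhalation: V(t)/V₀ = e^(−t/τ) = e^(−1.86/0.95) = 0.1412.
Fraction exhaled = 1 − 0.1412 = 0.8588 → 85.88%.

85.9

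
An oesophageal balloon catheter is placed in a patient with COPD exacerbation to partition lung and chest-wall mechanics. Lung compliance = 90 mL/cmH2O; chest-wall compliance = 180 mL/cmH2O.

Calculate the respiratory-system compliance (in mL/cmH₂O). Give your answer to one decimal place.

60.0

Lung and chest wall are elastances in series: 1/Crs = 1/CL + 1/Ccw.
1/Crs = 1/90 + 1/180 = 0.01667.
Crs = 59.988 mL/cmH2O.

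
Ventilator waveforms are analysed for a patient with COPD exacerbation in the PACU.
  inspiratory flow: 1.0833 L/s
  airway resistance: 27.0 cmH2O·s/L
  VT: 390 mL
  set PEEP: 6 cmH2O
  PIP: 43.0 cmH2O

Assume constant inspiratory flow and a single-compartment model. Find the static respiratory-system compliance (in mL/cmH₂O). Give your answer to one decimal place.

50.3

Equation of motion (constant flow): PIP = Vt/C + R·V̇ + PEEP.
Vt/C = PIP − R·V̇ − PEEP = 43.0 − 27.0×1.0833 − 6 = 43.0 − 29.249 − 6 = 7.751 cmH2O.
C = Vt / 7.751 = 390 / 7.751 = 50.316 mL/cmH2O.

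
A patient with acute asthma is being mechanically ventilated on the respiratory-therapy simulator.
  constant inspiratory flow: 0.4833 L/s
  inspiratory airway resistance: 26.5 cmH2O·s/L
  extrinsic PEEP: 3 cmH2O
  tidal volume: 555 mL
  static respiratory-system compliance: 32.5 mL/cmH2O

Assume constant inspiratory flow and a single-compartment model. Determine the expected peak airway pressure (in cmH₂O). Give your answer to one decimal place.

Equation of motion (constant flow): PIP = Vt/C + R·V̇ + PEEP.
PIP = 555/32.5 + 26.5×0.4833 + 3 = 17.077 + 12.807 + 3 = 32.884 cmH2O.

32.9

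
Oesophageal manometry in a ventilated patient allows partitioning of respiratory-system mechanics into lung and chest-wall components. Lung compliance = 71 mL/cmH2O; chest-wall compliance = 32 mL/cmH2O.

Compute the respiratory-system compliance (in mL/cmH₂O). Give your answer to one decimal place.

Lung and chest wall are elastances in series: 1/Crs = 1/CL + 1/Ccw.
1/Crs = 1/71 + 1/32 = 0.04533.
Crs = 22.06 mL/cmH2O.

22.1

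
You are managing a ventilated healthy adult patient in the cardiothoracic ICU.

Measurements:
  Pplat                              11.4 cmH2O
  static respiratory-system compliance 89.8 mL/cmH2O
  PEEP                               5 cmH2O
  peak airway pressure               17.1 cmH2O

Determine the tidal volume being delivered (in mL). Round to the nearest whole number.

575

Vt = Cstat × (Pplat − PEEP) = 89.8 × (11.4 − 5) = 89.8 × 6.4 = 574.72 mL.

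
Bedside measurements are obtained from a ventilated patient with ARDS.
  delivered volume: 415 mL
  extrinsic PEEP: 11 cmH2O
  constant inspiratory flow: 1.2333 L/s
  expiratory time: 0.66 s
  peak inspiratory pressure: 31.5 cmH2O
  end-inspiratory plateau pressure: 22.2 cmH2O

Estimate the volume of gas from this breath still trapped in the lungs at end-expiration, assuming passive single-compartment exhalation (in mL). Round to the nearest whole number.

39

R = (PIP − Pplat)/V̇ = (31.5 − 22.2) / 1.2333 = 9.3/1.2333 = 7.541 cmH2O·s/L.
C = Vt/(Pplat − PEEP) = 415.0 / (22.2 − 11) = 415.0/11.2 = 37.054 mL/cmH2O.
τ = R × C = 7.541 × 0.03705 L/cmH2O = 0.2794 s.
Fraction remaining = e^(−Te/τ) = e^(−0.66/0.2794) = 0.09421.
Trapped volume = 415.0 × 0.09421 = 39.097 mL.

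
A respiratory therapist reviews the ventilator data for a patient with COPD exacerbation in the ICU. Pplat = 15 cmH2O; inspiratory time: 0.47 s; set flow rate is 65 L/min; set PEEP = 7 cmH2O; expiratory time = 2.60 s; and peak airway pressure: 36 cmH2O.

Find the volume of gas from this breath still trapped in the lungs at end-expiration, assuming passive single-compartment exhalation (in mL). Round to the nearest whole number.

Flow: 65 L/min ÷ 60 = 1.0833 L/s.
Vt = flow × Ti = 1.0833 L/s × 0.47 s × 1000 mL/L = 509.15 mL.
R = (PIP − Pplat)/V̇ = (36 − 15) / 1.0833 = 21.0/1.0833 = 19.385 cmH2O·s/L.
C = Vt/(Pplat − PEEP) = 509.15 / (15 − 7) = 509.15/8.0 = 63.644 mL/cmH2O.
τ = R × C = 19.385 × 0.06364 L/cmH2O = 1.234 s.
Fraction remaining = e^(−Te/τ) = e^(−2.60/1.234) = 0.1216.
Trapped volume = 509.15 × 0.1216 = 61.913 mL.

62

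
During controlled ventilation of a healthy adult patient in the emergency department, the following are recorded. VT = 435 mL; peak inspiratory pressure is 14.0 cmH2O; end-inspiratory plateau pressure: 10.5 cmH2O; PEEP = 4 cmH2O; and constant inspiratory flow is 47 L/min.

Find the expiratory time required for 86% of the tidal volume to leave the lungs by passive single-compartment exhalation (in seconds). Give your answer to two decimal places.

0.59

Flow: 47 L/min ÷ 60 = 0.7833 L/s.
R = (PIP − Pplat)/V̇ = (14.0 − 10.5) / 0.7833 = 3.5/0.7833 = 4.468 cmH2O·s/L.
C = Vt/(Pplat − PEEP) = 435.0 / (10.5 − 4) = 435.0/6.5 = 66.923 mL/cmH2O.
τ = R × C = 4.468 × 0.06692 L/cmH2O = 0.299 s.
t = −τ·ln(1 − 0.86) = −0.299·ln(0.14) = 0.5879 s.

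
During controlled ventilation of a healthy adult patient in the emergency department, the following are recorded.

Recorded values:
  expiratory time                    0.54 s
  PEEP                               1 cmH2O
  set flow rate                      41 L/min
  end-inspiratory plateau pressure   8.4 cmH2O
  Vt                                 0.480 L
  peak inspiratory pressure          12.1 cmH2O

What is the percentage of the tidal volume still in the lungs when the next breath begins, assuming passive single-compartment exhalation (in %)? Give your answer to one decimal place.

Flow: 41 L/min ÷ 60 = 0.6833 L/s.
R = (PIP − Pplat)/V̇ = (12.1 − 8.4) / 0.6833 = 3.7/0.6833 = 5.415 cmH2O·s/L.
C = Vt/(Pplat − PEEP) = 480.0 / (8.4 − 1) = 480.0/7.4 = 64.865 mL/cmH2O.
τ = R × C = 5.415 × 0.06487 L/cmH2O = 0.3513 s.
Fraction remaining at end-expiration = e^(−Te/τ) = e^(−0.54/0.3513) = 0.215 → 21.5%.

21.5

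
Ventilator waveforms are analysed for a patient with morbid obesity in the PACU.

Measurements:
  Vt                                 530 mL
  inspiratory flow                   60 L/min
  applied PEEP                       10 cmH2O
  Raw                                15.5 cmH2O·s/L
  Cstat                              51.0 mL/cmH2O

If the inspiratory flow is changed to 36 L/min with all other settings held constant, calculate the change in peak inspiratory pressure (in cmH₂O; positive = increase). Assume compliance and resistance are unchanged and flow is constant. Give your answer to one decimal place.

Flow: 60 L/min ÷ 60 = 1 L/s.
New flow: 36 L/min ÷ 60 = 0.6 L/s.
PIP = Vt/C + R·V̇ + PEEP (constant-flow equation of motion).
Only the resistive term changes: ΔPIP = R × ΔV̇ = 15.5 × (0.6 − 1) = 15.5 × -0.4 = -6.2 cmH2O.

-6.2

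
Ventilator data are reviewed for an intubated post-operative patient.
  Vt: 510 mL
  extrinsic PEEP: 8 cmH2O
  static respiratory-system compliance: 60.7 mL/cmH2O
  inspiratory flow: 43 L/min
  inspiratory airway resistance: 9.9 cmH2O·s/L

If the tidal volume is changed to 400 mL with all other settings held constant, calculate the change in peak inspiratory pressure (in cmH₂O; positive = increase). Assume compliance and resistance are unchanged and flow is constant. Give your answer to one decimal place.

-1.8

PIP = Vt/C + R·V̇ + PEEP (constant-flow equation of motion).
Only the elastic term changes: ΔPIP = ΔVt / C = (400 − 510) / 60.7 = -1.812 cmH2O.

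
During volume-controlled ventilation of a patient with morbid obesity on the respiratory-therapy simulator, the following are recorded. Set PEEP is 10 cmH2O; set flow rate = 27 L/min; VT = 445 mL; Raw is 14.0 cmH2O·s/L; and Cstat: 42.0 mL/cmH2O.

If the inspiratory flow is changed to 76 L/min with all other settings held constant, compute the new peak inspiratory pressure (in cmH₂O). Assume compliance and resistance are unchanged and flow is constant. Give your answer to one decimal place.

38.3

Flow: 27 L/min ÷ 60 = 0.45 L/s.
New flow: 76 L/min ÷ 60 = 1.2667 L/s.
PIP = Vt/C + R·V̇ + PEEP (constant-flow equation of motion).
Only the resistive term changes: ΔPIP = R × ΔV̇ = 14.0 × (1.2667 − 0.45) = 14.0 × 0.8167 = 11.434 cmH2O.
Original PIP = 445/42.0 + 14.0×0.45 + 10 = 26.895 cmH2O; new PIP = 26.895 + (11.434) = 38.329 cmH2O.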